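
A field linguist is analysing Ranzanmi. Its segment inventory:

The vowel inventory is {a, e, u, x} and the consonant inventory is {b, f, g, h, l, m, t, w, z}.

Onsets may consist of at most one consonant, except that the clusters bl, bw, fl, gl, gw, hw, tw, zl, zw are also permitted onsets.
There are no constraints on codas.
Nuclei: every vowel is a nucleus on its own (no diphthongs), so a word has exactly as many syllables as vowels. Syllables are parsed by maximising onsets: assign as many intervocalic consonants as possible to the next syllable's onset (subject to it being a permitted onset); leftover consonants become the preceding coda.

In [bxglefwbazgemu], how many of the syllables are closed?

The vowels are x, e, a, e, u — 5 nuclei, so 5 syllables.
V1 /x/ – V2 /e/: /gl/ is a licit onset in full, so it all attaches to the next syllable.
V2 /e/ – V3 /a/: cluster /fwb/ — the longest permitted-onset suffix is /b/; onset = /b/, preceding coda = /fw/.
V3 /a/ – V4 /e/: /zg/ splits as /z/ + /g/ (/g/ is the longest suffix that is a licit onset).
V4 /e/ – V5 /u/: /m/ → onset of the next syllable (single consonants are always licit onsets).
Result: bx.glefw.baz.ge.mu.
Classifying each syllable: /bx/ (open), /glefw/ (closed), /baz/ (closed), /ge/ (open), /mu/ (open).
Closed syllables: 2.

2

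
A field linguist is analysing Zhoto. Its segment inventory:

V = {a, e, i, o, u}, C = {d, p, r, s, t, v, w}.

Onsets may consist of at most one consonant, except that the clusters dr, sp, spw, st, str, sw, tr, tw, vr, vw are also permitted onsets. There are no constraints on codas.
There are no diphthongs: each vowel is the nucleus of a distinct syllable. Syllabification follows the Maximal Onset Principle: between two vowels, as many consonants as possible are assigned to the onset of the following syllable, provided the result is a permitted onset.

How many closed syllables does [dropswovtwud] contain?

Nuclei (vowels): o, o, u → 3 syllables.
σ1/σ2 boundary: cluster /psw/ — the longest permitted-onset suffix is /sw/; onset = /sw/, preceding coda = /p/.
σ2/σ3 boundary: /vtw/ splits as /v/ + /tw/ (/tw/ is the longest suffix that is a licit onset).
Putting it together: drop.swov.twud.
Classifying each syllable: /drop/ (closed), /swov/ (closed), /twud/ (closed).
Closed syllables: 3.

3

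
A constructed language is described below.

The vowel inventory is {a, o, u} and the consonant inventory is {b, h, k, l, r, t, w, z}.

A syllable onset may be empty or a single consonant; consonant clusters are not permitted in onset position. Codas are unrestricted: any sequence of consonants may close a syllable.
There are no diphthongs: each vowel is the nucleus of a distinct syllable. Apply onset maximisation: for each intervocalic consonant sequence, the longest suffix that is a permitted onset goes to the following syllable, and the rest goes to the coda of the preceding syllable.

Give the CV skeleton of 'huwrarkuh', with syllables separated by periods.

CVC.CVC.CVC

Vowels present: u, a, u; each is a nucleus, giving 3 syllables.
V1 /u/ – V2 /a/: /wr/ splits as /w/ + /r/ (/r/ is the longest suffix that is a licit onset).
V2 /a/ – V3 /u/: /rk/ splits as /r/ + /k/ (/k/ is the longest suffix that is a licit onset).
Putting it together: huw.rar.kuh.
Mapping each syllable to C/V: /huw/ → CVC, /rar/ → CVC, /kuh/ → CVC.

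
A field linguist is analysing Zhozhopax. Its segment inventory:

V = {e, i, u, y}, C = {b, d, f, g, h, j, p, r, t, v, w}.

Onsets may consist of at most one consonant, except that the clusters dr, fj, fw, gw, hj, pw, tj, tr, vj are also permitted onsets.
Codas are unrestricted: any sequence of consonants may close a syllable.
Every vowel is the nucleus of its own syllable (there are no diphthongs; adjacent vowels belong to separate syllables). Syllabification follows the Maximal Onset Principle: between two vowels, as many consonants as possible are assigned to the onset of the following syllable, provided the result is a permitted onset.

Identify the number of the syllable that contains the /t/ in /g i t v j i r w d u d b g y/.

1

Nuclei (vowels): i, i, u, y → 4 syllables.
/i…i/ gap (V1→V2): /tvj/ — longest licit onset from the right is /vj/, leaving /t/ as coda.
/i…u/ gap (V2→V3): /rwd/ splits as /rw/ + /d/ (/d/ is the longest suffix that is a licit onset).
/u…y/ gap (V3→V4): /dbg/; trying suffixes from longest down, /g/ is the first permitted one, so coda /db/ | onset /g/.
Result: git.vjirw.dudb.gy.
The /t/ is in the coda of syllable 1 (/git/).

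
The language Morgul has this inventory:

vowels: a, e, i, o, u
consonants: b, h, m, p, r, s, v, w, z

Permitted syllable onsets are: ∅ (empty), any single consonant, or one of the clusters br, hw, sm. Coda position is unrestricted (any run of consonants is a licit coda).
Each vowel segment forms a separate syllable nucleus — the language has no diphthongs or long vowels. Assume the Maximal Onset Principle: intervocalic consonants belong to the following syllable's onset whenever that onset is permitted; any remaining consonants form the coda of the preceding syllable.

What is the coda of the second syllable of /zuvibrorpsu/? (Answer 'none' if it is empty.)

Vowels present: u, i, o, u; each is a nucleus, giving 4 syllables.
Between /u/ (V1) and /i/ (V2): /v/ → onset of the next syllable (single consonants are always licit onsets).
Between /i/ (V2) and /o/ (V3): /br/ — entire cluster is a permitted onset → onset /br/, coda ∅.
Between /o/ (V3) and /u/ (V4): /rps/ splits as /rp/ + /s/ (/s/ is the longest suffix that is a licit onset).
Result: zu.vi.brorp.su.
Syllable 2 is /vi/: onset /v/, nucleus /i/, coda ∅.

none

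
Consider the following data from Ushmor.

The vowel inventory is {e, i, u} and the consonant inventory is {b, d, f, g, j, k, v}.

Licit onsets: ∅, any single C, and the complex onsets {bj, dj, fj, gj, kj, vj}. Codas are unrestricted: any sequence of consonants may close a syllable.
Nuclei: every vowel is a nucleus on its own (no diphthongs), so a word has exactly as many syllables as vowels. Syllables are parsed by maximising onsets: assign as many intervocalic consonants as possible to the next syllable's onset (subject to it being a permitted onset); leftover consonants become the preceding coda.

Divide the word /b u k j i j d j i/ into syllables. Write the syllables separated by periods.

bu.kjij.dji

Vowels present: u, i, i; each is a nucleus, giving 3 syllables.
/u…i/ gap (V1→V2): cluster /kj/ — /kj/ is itself a permitted onset, so the whole cluster goes right; preceding coda = ∅.
/i…i/ gap (V2→V3): /jdj/ — longest licit onset from the right is /dj/, leaving /j/ as coda.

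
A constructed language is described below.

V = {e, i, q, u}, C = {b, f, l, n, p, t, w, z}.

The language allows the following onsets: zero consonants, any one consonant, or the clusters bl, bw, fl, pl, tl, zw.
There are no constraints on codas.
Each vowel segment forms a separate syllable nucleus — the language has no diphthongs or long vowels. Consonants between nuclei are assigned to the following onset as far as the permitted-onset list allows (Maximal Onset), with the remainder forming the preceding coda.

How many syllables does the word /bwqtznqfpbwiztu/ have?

4

Nuclei (vowels): q, q, i, u → 4 syllables.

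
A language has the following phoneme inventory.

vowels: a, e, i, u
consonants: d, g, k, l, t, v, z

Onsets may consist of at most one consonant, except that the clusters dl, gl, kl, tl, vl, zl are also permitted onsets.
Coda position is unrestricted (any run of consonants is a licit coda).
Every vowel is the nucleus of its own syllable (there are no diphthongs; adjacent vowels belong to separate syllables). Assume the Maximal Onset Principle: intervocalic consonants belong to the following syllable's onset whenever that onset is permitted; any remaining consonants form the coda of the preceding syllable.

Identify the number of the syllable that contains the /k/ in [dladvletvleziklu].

Nuclei (vowels): a, e, e, i, u → 5 syllables.
/a…e/ gap (V1→V2): cluster /dvl/ — the longest permitted-onset suffix is /vl/; onset = /vl/, preceding coda = /d/.
/e…e/ gap (V2→V3): cluster /tvl/ — the longest permitted-onset suffix is /vl/; onset = /vl/, preceding coda = /t/.
/e…i/ gap (V3→V4): /z/ → onset of the next syllable (single consonants are always licit onsets).
/i…u/ gap (V4→V5): /kl/ — entire cluster is a permitted onset → onset /kl/, coda ∅.
So the parse is dlad.vlet.vle.zi.klu.
The /k/ is in the onset of syllable 5 (/klu/).

5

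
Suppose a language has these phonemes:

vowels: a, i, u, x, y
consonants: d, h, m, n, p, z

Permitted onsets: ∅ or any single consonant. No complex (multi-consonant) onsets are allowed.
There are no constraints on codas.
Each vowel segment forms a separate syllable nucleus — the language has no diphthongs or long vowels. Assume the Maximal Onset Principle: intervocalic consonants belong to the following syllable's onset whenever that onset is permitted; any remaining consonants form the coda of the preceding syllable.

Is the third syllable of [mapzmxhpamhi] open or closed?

closed

Nuclei (vowels): a, x, a, i → 4 syllables.
σ1/σ2 boundary: /pzm/; trying suffixes from longest down, /m/ is the first permitted one, so coda /pz/ | onset /m/.
σ2/σ3 boundary: /hp/; trying suffixes from longest down, /p/ is the first permitted one, so coda /h/ | onset /p/.
σ3/σ4 boundary: /mh/; trying suffixes from longest down, /h/ is the first permitted one, so coda /m/ | onset /h/.
So the parse is mapz.mxh.pam.hi.
Syllable 3 is /pam/ with coda /m/, so it is closed.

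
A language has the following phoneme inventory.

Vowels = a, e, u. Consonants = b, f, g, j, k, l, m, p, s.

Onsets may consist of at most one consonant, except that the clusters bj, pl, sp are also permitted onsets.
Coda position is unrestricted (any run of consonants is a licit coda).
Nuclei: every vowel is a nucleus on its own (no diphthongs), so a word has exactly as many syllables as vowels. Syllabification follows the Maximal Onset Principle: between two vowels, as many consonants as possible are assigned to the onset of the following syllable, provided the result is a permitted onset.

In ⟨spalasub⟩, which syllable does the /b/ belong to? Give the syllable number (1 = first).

3

Vowels present: a, a, u; each is a nucleus, giving 3 syllables.
V1 /a/ – V2 /a/: /l/ → onset of the next syllable (single consonants are always licit onsets).
V2 /a/ – V3 /u/: just /s/ — single C goes to the following onset.
Result: spa.la.sub.
The /b/ is in the coda of syllable 3 (/sub/).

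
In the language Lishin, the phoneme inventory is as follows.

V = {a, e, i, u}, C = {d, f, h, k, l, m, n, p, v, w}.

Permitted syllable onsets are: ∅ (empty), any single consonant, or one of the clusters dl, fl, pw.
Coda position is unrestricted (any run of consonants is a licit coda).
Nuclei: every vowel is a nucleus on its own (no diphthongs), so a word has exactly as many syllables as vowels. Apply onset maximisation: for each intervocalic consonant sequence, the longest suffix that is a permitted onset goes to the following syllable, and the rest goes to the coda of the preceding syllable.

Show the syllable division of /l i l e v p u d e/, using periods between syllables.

li.lev.pu.de

The vowels are i, e, u, e — 4 nuclei, so 4 syllables.
/i…e/ gap (V1→V2): /l/ → onset of the next syllable (single consonants are always licit onsets).
/e…u/ gap (V2→V3): /vp/ splits as /v/ + /p/ (/p/ is the longest suffix that is a licit onset).
/u…e/ gap (V3→V4): just /d/ — single C goes to the following onset.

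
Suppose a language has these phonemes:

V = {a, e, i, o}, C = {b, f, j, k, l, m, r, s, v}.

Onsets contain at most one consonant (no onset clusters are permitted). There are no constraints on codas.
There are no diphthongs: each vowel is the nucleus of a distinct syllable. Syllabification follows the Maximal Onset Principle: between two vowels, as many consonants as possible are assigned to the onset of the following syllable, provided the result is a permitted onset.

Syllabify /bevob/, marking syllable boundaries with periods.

Vowels present: e, o; each is a nucleus, giving 2 syllables.
σ1/σ2 boundary: /v/ → onset of the next syllable (single consonants are always licit onsets).

be.vob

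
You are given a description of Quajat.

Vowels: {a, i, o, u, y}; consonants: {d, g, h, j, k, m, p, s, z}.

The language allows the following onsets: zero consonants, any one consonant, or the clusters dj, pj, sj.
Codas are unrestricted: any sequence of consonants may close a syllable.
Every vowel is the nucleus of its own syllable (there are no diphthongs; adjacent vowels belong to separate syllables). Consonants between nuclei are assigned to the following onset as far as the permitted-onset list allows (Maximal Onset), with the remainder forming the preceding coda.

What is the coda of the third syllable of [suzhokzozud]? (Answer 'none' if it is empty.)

none

Vowels present: u, o, o, u; each is a nucleus, giving 4 syllables.
Between /u/ (V1) and /o/ (V2): /zh/; trying suffixes from longest down, /h/ is the first permitted one, so coda /z/ | onset /h/.
Between /o/ (V2) and /o/ (V3): /kz/ splits as /k/ + /z/ (/z/ is the longest suffix that is a licit onset).
Between /o/ (V3) and /u/ (V4): /z/ is a single consonant, so it becomes the next onset.
Result: suz.hok.zo.zud.
Syllable 3 is /zo/: onset /z/, nucleus /o/, coda ∅.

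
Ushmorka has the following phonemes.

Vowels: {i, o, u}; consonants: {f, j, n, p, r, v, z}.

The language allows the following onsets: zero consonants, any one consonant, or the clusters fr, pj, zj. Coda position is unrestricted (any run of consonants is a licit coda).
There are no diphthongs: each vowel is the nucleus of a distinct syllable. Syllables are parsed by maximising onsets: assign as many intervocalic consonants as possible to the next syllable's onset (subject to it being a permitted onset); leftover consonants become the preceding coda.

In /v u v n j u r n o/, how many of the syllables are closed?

Nuclei (vowels): u, u, o → 3 syllables.
Between /u/ (V1) and /u/ (V2): /vnj/ — longest licit onset from the right is /j/, leaving /vn/ as coda.
Between /u/ (V2) and /o/ (V3): cluster /rn/ — the longest permitted-onset suffix is /n/; onset = /n/, preceding coda = /r/.
So the parse is vuvn.jur.no.
Classifying each syllable: /vuvn/ (closed), /jur/ (closed), /no/ (open).
Closed syllables: 2.

2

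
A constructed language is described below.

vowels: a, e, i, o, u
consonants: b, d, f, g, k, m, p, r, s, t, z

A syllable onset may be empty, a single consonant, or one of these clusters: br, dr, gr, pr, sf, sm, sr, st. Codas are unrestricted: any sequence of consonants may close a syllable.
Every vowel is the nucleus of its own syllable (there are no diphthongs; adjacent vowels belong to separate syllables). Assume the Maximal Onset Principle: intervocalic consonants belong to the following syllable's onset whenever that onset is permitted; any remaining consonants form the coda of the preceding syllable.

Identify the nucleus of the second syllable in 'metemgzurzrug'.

e

Vowels present: e, e, u, u; each is a nucleus, giving 4 syllables.
The second nucleus (vowel 2 from the left) is /e/.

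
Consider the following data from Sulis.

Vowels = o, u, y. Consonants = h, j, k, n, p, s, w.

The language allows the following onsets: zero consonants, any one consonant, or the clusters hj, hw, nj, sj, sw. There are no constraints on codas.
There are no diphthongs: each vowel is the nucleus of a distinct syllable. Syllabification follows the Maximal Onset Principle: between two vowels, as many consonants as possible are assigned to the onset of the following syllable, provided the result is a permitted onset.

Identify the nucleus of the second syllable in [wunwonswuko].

o

The vowels are u, o, u, o — 4 nuclei, so 4 syllables.
The second nucleus (vowel 2 from the left) is /o/.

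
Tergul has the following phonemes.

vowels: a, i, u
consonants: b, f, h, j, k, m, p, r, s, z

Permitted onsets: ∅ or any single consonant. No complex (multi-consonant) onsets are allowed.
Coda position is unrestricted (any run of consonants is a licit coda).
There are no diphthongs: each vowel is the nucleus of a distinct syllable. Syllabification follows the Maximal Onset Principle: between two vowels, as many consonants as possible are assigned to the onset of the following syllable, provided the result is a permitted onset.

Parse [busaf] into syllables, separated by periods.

Nuclei (vowels): u, a → 2 syllables.
Between /u/ (V1) and /a/ (V2): just /s/ — single C goes to the following onset.

bu.saf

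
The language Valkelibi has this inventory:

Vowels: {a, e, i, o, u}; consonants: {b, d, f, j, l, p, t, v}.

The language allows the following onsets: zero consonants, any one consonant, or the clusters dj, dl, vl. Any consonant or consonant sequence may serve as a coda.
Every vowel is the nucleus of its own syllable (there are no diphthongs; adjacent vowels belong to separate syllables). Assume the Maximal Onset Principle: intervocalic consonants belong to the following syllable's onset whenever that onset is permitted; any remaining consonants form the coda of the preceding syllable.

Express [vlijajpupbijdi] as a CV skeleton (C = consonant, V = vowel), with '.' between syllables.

The vowels are i, a, u, i, i — 5 nuclei, so 5 syllables.
Between /i/ (V1) and /a/ (V2): /j/ → onset of the next syllable (single consonants are always licit onsets).
Between /a/ (V2) and /u/ (V3): /jp/ splits as /j/ + /p/ (/p/ is the longest suffix that is a licit onset).
Between /u/ (V3) and /i/ (V4): /pb/; trying suffixes from longest down, /b/ is the first permitted one, so coda /p/ | onset /b/.
Between /i/ (V4) and /i/ (V5): cluster /jd/ — the longest permitted-onset suffix is /d/; onset = /d/, preceding coda = /j/.
So the parse is vli.jaj.pup.bij.di.
Mapping each syllable to C/V: /vli/ → CCV, /jaj/ → CVC, /pup/ → CVC, /bij/ → CVC, /di/ → CV.

CCV.CVC.CVC.CVC.CV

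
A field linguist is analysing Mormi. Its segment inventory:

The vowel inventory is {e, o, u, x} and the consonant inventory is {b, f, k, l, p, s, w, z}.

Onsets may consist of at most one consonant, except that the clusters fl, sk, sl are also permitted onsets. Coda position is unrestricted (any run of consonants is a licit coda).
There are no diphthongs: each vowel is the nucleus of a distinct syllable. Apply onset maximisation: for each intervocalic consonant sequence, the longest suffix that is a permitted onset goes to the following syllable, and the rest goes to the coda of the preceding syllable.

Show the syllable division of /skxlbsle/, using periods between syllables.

The vowels are x, e — 2 nuclei, so 2 syllables.
/x…e/ gap (V1→V2): cluster /lbsl/ — the longest permitted-onset suffix is /sl/; onset = /sl/, preceding coda = /lb/.

skxlb.sle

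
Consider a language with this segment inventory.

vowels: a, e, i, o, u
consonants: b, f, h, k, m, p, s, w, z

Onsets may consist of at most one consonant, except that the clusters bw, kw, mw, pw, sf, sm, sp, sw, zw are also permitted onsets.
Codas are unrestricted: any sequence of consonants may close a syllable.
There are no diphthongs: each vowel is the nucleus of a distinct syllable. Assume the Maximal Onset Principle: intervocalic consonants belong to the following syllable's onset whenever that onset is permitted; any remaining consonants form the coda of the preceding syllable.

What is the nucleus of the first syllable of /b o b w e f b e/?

Nuclei (vowels): o, e, e → 3 syllables.
The first nucleus (vowel 1 from the left) is /o/.

o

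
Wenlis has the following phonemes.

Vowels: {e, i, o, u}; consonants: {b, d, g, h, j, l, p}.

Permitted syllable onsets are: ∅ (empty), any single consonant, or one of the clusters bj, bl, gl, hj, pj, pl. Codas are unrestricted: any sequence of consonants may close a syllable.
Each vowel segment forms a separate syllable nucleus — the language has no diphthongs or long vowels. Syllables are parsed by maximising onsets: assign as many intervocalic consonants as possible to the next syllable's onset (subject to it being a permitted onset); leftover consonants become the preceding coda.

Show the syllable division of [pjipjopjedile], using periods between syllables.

pji.pjo.pje.di.le

The vowels are i, o, e, i, e — 5 nuclei, so 5 syllables.
σ1/σ2 boundary: cluster /pj/ — /pj/ is itself a permitted onset, so the whole cluster goes right; preceding coda = ∅.
σ2/σ3 boundary: /pj/ — entire cluster is a permitted onset → onset /pj/, coda ∅.
σ3/σ4 boundary: /d/ → onset of the next syllable (single consonants are always licit onsets).
σ4/σ5 boundary: just /l/ — single C goes to the following onset.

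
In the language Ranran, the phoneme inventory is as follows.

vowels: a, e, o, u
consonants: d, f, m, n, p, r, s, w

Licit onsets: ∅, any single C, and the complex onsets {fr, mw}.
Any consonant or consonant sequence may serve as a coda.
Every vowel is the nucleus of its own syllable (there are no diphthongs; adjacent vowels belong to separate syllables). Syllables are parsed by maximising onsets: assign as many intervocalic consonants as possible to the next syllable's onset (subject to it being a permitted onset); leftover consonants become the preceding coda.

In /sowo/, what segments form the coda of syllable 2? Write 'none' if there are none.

none

Vowels present: o, o; each is a nucleus, giving 2 syllables.
V1 /o/ – V2 /o/: /w/ is a single consonant, so it becomes the next onset.
Syllabification: so.wo.
Syllable 2 is /wo/: onset /w/, nucleus /o/, coda ∅.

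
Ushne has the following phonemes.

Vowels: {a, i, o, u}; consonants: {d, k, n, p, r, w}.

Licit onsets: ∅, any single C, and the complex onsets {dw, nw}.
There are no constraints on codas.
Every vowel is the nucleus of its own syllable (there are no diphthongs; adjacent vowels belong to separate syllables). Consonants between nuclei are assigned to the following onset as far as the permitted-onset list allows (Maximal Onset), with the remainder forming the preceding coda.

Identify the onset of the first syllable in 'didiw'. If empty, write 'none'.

Vowels present: i, i; each is a nucleus, giving 2 syllables.
σ1/σ2 boundary: /d/ → onset of the next syllable (single consonants are always licit onsets).
Putting it together: di.diw.
Syllable 1 is /di/: onset /d/, nucleus /i/, coda ∅.

d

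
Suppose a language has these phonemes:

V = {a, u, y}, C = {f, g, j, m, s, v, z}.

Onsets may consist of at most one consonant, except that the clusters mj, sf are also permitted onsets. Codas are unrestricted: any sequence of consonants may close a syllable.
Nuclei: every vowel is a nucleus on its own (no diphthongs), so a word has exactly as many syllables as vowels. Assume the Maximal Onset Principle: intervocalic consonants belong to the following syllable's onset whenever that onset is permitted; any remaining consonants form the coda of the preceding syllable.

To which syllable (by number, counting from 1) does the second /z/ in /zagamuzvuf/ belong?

3

Vowels present: a, a, u, u; each is a nucleus, giving 4 syllables.
σ1/σ2 boundary: just /g/ — single C goes to the following onset.
σ2/σ3 boundary: /m/ is a single consonant, so it becomes the next onset.
σ3/σ4 boundary: cluster /zv/ — the longest permitted-onset suffix is /v/; onset = /v/, preceding coda = /z/.
Syllabification: za.ga.muz.vuf.
The second /z/ is in the coda of syllable 3 (/muz/).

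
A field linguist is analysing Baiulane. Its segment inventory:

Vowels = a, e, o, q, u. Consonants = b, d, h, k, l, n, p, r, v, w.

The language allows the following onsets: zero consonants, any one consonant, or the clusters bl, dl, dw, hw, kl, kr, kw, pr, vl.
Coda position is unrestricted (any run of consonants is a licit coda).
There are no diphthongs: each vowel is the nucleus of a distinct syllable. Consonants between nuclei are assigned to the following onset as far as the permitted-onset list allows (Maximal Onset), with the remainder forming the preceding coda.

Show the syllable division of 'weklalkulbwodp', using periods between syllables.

Nuclei (vowels): e, a, u, o → 4 syllables.
Between /e/ (V1) and /a/ (V2): cluster /kl/ — /kl/ is itself a permitted onset, so the whole cluster goes right; preceding coda = ∅.
Between /a/ (V2) and /u/ (V3): /lk/; trying suffixes from longest down, /k/ is the first permitted one, so coda /l/ | onset /k/.
Between /u/ (V3) and /o/ (V4): /lbw/; trying suffixes from longest down, /w/ is the first permitted one, so coda /lb/ | onset /w/.

we.klal.kulb.wodp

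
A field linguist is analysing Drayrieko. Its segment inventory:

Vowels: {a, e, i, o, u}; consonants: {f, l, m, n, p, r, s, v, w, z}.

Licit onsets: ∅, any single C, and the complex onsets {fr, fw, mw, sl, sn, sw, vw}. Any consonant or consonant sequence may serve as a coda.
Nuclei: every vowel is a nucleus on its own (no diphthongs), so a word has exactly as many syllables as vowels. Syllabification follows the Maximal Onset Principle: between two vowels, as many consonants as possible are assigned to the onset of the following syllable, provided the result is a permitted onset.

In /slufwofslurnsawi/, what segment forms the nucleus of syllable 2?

The vowels are u, o, u, a, i — 5 nuclei, so 5 syllables.
The second nucleus (vowel 2 from the left) is /o/.

o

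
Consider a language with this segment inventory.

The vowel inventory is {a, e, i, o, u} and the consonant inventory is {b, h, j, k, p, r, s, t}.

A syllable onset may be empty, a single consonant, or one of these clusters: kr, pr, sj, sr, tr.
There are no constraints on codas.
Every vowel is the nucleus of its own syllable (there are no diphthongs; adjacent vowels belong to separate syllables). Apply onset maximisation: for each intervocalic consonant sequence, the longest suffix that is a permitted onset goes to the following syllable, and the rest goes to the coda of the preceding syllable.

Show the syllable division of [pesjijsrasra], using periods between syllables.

The vowels are e, i, a, a — 4 nuclei, so 4 syllables.
σ1/σ2 boundary: /sj/ — entire cluster is a permitted onset → onset /sj/, coda ∅.
σ2/σ3 boundary: /jsr/; trying suffixes from longest down, /sr/ is the first permitted one, so coda /j/ | onset /sr/.
σ3/σ4 boundary: /sr/ is a licit onset in full, so it all attaches to the next syllable.

pe.sjij.sra.sra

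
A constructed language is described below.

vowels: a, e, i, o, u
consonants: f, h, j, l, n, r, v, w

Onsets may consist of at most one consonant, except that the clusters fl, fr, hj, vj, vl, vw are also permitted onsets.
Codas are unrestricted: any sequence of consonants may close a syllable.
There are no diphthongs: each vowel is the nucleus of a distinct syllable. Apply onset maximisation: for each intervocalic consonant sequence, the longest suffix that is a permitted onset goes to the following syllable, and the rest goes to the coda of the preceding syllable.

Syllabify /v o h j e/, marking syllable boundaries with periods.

Nuclei (vowels): o, e → 2 syllables.
Between /o/ (V1) and /e/ (V2): /hj/ is a licit onset in full, so it all attaches to the next syllable.

vo.hje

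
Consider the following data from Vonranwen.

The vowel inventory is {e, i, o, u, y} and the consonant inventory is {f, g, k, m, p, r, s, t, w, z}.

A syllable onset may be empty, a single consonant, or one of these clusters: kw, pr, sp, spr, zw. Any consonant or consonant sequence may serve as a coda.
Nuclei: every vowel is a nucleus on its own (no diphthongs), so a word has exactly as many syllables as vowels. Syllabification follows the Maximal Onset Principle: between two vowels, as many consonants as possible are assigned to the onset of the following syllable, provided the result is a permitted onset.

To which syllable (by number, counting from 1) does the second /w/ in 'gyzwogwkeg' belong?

Vowels present: y, o, e; each is a nucleus, giving 3 syllables.
V1 /y/ – V2 /o/: /zw/ is a licit onset in full, so it all attaches to the next syllable.
V2 /o/ – V3 /e/: /gwk/ splits as /gw/ + /k/ (/k/ is the longest suffix that is a licit onset).
Putting it together: gy.zwogw.keg.
The second /w/ is in the coda of syllable 2 (/zwogw/).

2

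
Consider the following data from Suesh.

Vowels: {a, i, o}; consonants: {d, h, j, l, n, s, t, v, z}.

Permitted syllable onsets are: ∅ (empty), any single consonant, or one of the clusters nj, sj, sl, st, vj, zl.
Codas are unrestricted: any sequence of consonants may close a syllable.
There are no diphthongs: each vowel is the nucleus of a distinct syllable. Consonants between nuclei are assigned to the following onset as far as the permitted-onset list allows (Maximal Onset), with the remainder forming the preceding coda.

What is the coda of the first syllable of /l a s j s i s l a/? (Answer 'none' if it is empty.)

Vowels present: a, i, a; each is a nucleus, giving 3 syllables.
V1 /a/ – V2 /i/: cluster /sjs/ — the longest permitted-onset suffix is /s/; onset = /s/, preceding coda = /sj/.
V2 /i/ – V3 /a/: /sl/ — entire cluster is a permitted onset → onset /sl/, coda ∅.
Syllabification: lasj.si.sla.
Syllable 1 is /lasj/: onset /l/, nucleus /a/, coda /sj/.

sj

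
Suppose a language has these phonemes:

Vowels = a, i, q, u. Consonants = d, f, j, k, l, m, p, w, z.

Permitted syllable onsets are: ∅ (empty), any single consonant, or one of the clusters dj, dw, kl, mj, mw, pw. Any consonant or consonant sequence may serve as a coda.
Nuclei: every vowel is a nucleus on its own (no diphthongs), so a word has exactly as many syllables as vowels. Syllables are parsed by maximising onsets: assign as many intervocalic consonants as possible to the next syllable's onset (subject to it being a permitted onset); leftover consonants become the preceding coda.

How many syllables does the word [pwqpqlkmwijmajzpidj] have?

Vowels present: q, q, i, a, i; each is a nucleus, giving 5 syllables.

5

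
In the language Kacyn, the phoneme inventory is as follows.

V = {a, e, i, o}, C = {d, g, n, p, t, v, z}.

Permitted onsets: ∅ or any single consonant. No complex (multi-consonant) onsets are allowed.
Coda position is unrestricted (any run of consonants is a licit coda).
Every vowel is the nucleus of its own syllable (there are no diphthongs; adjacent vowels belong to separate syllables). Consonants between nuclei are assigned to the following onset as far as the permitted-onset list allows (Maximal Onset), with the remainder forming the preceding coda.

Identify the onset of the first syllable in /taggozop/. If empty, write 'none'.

Vowels present: a, o, o; each is a nucleus, giving 3 syllables.
σ1/σ2 boundary: /gg/ — longest licit onset from the right is /g/, leaving /g/ as coda.
σ2/σ3 boundary: /z/ is a single consonant, so it becomes the next onset.
Syllabification: tag.go.zop.
Syllable 1 is /tag/: onset /t/, nucleus /a/, coda /g/.

t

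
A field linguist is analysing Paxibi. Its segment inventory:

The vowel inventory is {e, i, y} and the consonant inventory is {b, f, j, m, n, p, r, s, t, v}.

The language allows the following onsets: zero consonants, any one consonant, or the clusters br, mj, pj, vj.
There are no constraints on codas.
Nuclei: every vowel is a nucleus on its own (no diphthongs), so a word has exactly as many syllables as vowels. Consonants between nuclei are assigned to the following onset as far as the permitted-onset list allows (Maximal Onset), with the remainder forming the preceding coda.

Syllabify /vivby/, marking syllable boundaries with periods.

viv.by

The vowels are i, y — 2 nuclei, so 2 syllables.
/i…y/ gap (V1→V2): /vb/; trying suffixes from longest down, /b/ is the first permitted one, so coda /v/ | onset /b/.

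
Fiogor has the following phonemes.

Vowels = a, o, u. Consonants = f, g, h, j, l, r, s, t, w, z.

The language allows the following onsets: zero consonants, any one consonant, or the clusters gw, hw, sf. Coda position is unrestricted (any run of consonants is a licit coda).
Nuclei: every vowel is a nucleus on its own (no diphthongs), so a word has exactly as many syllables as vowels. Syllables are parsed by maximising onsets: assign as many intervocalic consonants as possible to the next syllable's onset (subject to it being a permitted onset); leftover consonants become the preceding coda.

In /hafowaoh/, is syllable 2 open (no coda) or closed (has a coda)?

Nuclei (vowels): a, o, a, o → 4 syllables.
V1 /a/ – V2 /o/: /f/ → onset of the next syllable (single consonants are always licit onsets).
V2 /o/ – V3 /a/: /w/ → onset of the next syllable (single consonants are always licit onsets).
V3 /a/ – V4 /o/: hiatus — the boundary sits between the two vowels.
Syllabification: ha.fo.wa.oh.
Syllable 2 is /fo/; it ends in its nucleus with no coda, so it is open.

open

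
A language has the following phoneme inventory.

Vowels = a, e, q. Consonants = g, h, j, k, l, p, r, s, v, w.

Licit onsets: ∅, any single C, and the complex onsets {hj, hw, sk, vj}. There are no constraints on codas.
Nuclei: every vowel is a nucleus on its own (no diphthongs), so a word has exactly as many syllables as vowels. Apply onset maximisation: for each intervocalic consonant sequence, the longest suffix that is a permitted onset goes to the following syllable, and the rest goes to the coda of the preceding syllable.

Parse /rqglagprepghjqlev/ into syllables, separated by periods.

rqg.lagp.repg.hjq.lev

The vowels are q, a, e, q, e — 5 nuclei, so 5 syllables.
/q…a/ gap (V1→V2): /gl/; trying suffixes from longest down, /l/ is the first permitted one, so coda /g/ | onset /l/.
/a…e/ gap (V2→V3): /gpr/ splits as /gp/ + /r/ (/r/ is the longest suffix that is a licit onset).
/e…q/ gap (V3→V4): /pghj/ splits as /pg/ + /hj/ (/hj/ is the longest suffix that is a licit onset).
/q…e/ gap (V4→V5): just /l/ — single C goes to the following onset.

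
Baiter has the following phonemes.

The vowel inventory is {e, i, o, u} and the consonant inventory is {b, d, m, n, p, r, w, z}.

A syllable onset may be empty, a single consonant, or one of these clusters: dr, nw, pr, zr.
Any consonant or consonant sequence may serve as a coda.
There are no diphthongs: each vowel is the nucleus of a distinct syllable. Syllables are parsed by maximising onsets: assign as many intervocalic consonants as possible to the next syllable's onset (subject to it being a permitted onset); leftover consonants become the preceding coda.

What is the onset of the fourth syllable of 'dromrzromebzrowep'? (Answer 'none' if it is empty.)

Vowels present: o, o, e, o, e; each is a nucleus, giving 5 syllables.
Between /o/ (V1) and /o/ (V2): /mrzr/ splits as /mr/ + /zr/ (/zr/ is the longest suffix that is a licit onset).
Between /o/ (V2) and /e/ (V3): just /m/ — single C goes to the following onset.
Between /e/ (V3) and /o/ (V4): /bzr/; trying suffixes from longest down, /zr/ is the first permitted one, so coda /b/ | onset /zr/.
Between /o/ (V4) and /e/ (V5): just /w/ — single C goes to the following onset.
So the parse is dromr.zro.meb.zro.wep.
Syllable 4 is /zro/: onset /zr/, nucleus /o/, coda ∅.

zr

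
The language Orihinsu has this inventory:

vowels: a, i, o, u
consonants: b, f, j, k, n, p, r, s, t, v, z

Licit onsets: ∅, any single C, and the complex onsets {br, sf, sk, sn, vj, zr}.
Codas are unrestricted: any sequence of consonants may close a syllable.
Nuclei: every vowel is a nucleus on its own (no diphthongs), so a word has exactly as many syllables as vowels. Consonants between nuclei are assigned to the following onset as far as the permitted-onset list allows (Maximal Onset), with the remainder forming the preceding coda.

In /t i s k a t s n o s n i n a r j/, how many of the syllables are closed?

2

Nuclei (vowels): i, a, o, i, a → 5 syllables.
/i…a/ gap (V1→V2): /sk/ — entire cluster is a permitted onset → onset /sk/, coda ∅.
/a…o/ gap (V2→V3): /tsn/ — longest licit onset from the right is /sn/, leaving /t/ as coda.
/o…i/ gap (V3→V4): /sn/ — entire cluster is a permitted onset → onset /sn/, coda ∅.
/i…a/ gap (V4→V5): /n/ is a single consonant, so it becomes the next onset.
Result: ti.skat.sno.sni.narj.
Classifying each syllable: /ti/ (open), /skat/ (closed), /sno/ (open), /sni/ (open), /narj/ (closed).
Closed syllables: 2.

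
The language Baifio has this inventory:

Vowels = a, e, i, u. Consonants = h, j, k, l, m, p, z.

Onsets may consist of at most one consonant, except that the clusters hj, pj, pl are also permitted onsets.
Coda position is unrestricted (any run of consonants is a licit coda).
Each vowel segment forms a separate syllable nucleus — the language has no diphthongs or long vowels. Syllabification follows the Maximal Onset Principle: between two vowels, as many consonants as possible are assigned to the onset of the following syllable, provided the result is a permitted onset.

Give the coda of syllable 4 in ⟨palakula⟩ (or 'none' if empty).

Vowels present: a, a, u, a; each is a nucleus, giving 4 syllables.
σ1/σ2 boundary: just /l/ — single C goes to the following onset.
σ2/σ3 boundary: /k/ is a single consonant, so it becomes the next onset.
σ3/σ4 boundary: /l/ → onset of the next syllable (single consonants are always licit onsets).
Result: pa.la.ku.la.
Syllable 4 is /la/: onset /l/, nucleus /a/, coda ∅.

none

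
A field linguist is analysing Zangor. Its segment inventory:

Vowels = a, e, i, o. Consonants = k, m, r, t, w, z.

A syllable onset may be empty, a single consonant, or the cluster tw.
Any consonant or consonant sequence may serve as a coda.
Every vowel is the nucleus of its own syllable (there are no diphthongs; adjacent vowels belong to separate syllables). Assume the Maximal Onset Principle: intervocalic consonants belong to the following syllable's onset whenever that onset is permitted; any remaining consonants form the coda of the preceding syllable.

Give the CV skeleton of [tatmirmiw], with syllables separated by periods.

The vowels are a, i, i — 3 nuclei, so 3 syllables.
σ1/σ2 boundary: /tm/ splits as /t/ + /m/ (/m/ is the longest suffix that is a licit onset).
σ2/σ3 boundary: /rm/; trying suffixes from longest down, /m/ is the first permitted one, so coda /r/ | onset /m/.
Putting it together: tat.mir.miw.
Mapping each syllable to C/V: /tat/ → CVC, /mir/ → CVC, /miw/ → CVC.

CVC.CVC.CVC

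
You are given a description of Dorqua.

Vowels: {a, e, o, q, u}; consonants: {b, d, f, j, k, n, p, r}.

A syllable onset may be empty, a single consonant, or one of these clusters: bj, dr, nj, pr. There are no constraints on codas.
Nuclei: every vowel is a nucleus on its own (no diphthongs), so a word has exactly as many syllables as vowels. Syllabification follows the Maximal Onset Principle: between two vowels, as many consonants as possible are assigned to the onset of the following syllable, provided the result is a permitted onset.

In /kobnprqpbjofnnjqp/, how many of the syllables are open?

0

Nuclei (vowels): o, q, o, q → 4 syllables.
V1 /o/ – V2 /q/: /bnpr/ — longest licit onset from the right is /pr/, leaving /bn/ as coda.
V2 /q/ – V3 /o/: /pbj/ splits as /p/ + /bj/ (/bj/ is the longest suffix that is a licit onset).
V3 /o/ – V4 /q/: /fnnj/; trying suffixes from longest down, /nj/ is the first permitted one, so coda /fn/ | onset /nj/.
Putting it together: kobn.prqp.bjofn.njqp.
Classifying each syllable: /kobn/ (closed), /prqp/ (closed), /bjofn/ (closed), /njqp/ (closed).
Open syllables: 0.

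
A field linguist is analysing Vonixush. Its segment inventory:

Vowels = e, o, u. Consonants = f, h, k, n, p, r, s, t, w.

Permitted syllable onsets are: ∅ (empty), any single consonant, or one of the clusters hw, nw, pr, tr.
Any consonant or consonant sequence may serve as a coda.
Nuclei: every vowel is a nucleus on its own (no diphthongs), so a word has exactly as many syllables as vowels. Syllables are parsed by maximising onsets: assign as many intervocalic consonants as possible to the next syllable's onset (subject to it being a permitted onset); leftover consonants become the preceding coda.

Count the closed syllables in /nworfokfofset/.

Vowels present: o, o, o, e; each is a nucleus, giving 4 syllables.
V1 /o/ – V2 /o/: cluster /rf/ — the longest permitted-onset suffix is /f/; onset = /f/, preceding coda = /r/.
V2 /o/ – V3 /o/: /kf/ — longest licit onset from the right is /f/, leaving /k/ as coda.
V3 /o/ – V4 /e/: /fs/ splits as /f/ + /s/ (/s/ is the longest suffix that is a licit onset).
So the parse is nwor.fok.fof.set.
Classifying each syllable: /nwor/ (closed), /fok/ (closed), /fof/ (closed), /set/ (closed).
Closed syllables: 4.

4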